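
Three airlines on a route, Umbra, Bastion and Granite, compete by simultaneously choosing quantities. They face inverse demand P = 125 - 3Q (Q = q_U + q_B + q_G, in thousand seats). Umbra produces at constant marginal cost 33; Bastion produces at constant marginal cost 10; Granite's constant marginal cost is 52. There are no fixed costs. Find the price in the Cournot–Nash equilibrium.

55

Umbra's profit: π_U = (125 - 3Q)q_U - (33q_U). Setting ∂π_U/∂q_U = 0: 92 - 6q_U - 3(q_B + q_G) = 0.
Bastion's profit: π_B = (125 - 3Q)q_B - (10q_B). Setting ∂π_B/∂q_B = 0: 115 - 6q_B - 3(q_U + q_G) = 0.
Granite's profit: π_G = (125 - 3Q)q_G - (52q_G). Setting ∂π_G/∂q_G = 0: 73 - 6q_G - 3(q_U + q_B) = 0.
Adding the 3 conditions: 280 − 6Q − 6Q = 0, i.e. Q = 70/3.
Back-substituting: q_U = (92 − 70)/3 = 22/3, q_B = (115 − 70)/3 = 15, q_G = (73 − 70)/3 = 1.
Total output Q = 70/3, so price P = 125 - 3·(70/3) = 55.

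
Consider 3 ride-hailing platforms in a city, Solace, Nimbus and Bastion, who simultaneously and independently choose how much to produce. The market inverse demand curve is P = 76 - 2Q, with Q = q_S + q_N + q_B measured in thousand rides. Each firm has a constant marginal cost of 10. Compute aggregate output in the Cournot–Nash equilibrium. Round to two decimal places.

24.75

A representative firm's profit is π_i = q_i(76 - 2Q) - 10q_i.
First-order condition (treating rivals' output as given): 66 - 4q_i - 2·Σ_{j≠i} q_j = 0.
By symmetry each firm produces the same amount; substituting Σ_{j≠i} q_j = 2q_i yields q_i = 66/8 = 33/4.
Total output Q = 33/4 + 33/4 + 33/4 = 99/4.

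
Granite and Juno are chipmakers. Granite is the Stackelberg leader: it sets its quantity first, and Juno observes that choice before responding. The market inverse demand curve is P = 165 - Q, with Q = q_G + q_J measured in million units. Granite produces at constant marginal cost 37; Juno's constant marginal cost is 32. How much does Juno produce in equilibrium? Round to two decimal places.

The follower Juno best-responds to any q_G: π_J = (165 - Q)q_J - 32q_J.
Follower FOC: 133 - q_G - 2q_J = 0, so q_J(q_G) = (133 - q_G)/2.
The leader anticipates this reaction. Substituting into P = 165 - Q gives P = 197/2 - (1/2)q_G, so π_G = (197/2 - (1/2)q_G)q_G - 37q_G.
The leader's first-order condition 123/2 - q_G = 0 yields q_G = 123/2.
Then q_J = (133 - 123/2)/2 = 143/4.

35.75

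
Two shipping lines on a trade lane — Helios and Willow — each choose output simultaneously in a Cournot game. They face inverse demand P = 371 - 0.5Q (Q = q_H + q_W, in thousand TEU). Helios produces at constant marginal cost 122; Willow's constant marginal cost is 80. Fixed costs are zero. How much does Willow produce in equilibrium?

222

Helios's profit: π_H = (371 - 0.5Q)q_H - (122q_H). Setting ∂π_H/∂q_H = 0: 249 - q_H - (1/2)(q_W) = 0.
Willow's profit: π_W = (371 - 0.5Q)q_W - (80q_W). Setting ∂π_W/∂q_W = 0: 291 - q_W - (1/2)(q_H) = 0.
Rearranging gives the reaction functions q_H = (249 - (1/2)q_W) and q_W = (291 - (1/2)q_H).
Solving the pair: q_H = 138, q_W = 222.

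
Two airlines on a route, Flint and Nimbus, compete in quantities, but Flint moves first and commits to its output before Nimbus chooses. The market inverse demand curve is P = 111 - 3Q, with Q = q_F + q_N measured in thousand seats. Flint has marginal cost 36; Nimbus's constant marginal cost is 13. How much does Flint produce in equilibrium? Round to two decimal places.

The follower Nimbus best-responds to any q_F: π_N = (111 - 3Q)q_N - 13q_N.
∂π_N/∂q_N = 98 - 3q_F - 6q_N = 0 gives the reaction function q_N = (98 - 3q_F)/6.
The leader anticipates this reaction. Substituting into P = 111 - 3Q gives P = 62 - (3/2)q_F, so π_F = (62 - (3/2)q_F)q_F - 36q_F.
Leader FOC: 26 - 3q_F = 0, so q_F = 26/3.
Then q_N = (98 - 3·(26/3))/6 = 12.

8.67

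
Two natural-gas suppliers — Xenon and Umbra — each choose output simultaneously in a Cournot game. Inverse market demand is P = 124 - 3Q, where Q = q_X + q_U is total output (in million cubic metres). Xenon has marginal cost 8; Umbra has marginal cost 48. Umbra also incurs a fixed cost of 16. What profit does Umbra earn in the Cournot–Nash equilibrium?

Xenon's profit: π_X = (124 - 3Q)q_X - (8q_X). Setting ∂π_X/∂q_X = 0: 116 - 6q_X - 3(q_U) = 0.
Umbra's first-order condition: 76 - 6q_U - 3(q_X) = 0.
So q_X = (116 - 3q_U)/6 and q_U = (76 - 3q_X)/6.
Solving the pair: q_X = 52/3, q_U = 4.
Price P = 124 - 3·(64/3) = 60.
Umbra's profit: (60 - 48)·4 - 16 = 32.

32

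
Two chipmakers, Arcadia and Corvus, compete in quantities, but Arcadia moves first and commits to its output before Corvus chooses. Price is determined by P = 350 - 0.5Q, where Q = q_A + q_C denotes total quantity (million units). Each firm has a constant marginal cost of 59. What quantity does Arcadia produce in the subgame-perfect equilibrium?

The follower Corvus best-responds to any q_A: π_C = (350 - 0.5Q)q_C - 59q_C.
Setting the follower's marginal profit to zero, 291 - (1/2)q_A - q_C = 0, i.e. q_C = (291 - (1/2)q_A).
Arcadia substitutes q_C(q_A) into its own profit: π_A = q_A(350 - (1/2)q_A - (291 - (1/2)q_A)/2) - 59q_A = (409/2 - (1/4)q_A)q_A - 59q_A.
Leader FOC: 291/2 - (1/2)q_A = 0, so q_A = 291.
Then q_C = (291 - (1/2)·291) = 291/2.

291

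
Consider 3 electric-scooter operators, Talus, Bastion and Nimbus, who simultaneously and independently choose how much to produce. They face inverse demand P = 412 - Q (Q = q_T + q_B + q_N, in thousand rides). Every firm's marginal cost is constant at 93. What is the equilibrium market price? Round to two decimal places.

172.75

A representative firm's profit is π_i = q_i(412 - Q) - 93q_i.
First-order condition (treating rivals' output as given): 319 - 2q_i - Σ_{j≠i} q_j = 0.
With identical firms every q_j equals q_i, so Σ_{j≠i} q_j = 2q_i and 319 = 4q_i, giving q_i = 319/4.
Total output Q = 957/4, so price P = 412 - 957/4 = 691/4.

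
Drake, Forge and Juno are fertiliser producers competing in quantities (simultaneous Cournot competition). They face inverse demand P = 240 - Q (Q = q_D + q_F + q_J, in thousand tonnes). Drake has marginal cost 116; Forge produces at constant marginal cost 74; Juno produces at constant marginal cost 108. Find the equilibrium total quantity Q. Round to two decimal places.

Drake's profit: π_D = (240 - Q)q_D - (116q_D). Setting ∂π_D/∂q_D = 0: 124 - 2q_D - (q_F + q_J) = 0.
Forge's first-order condition: 166 - 2q_F - (q_D + q_J) = 0.
Juno's profit: π_J = (240 - Q)q_J - (108q_J). Setting ∂π_J/∂q_J = 0: 132 - 2q_J - (q_D + q_F) = 0.
Summing all 3 equations gives 422 − 4Q = 0, hence Q = 211/2.
Back-substituting: q_D = (124 − 211/2) = 37/2, q_F = (166 − 211/2) = 121/2, q_J = (132 − 211/2) = 53/2.
Total output Q = 37/2 + 121/2 + 53/2 = 211/2.

105.50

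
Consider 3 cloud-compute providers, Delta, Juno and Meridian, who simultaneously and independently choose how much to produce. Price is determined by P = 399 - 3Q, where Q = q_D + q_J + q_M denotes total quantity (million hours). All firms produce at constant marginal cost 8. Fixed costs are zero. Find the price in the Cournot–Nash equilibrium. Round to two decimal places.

A representative firm's profit is π_i = q_i(399 - 3Q) - 8q_i.
First-order condition (treating rivals' output as given): 391 - 6q_i - 3·Σ_{j≠i} q_j = 0.
By symmetry each firm produces the same amount; substituting Σ_{j≠i} q_j = 2q_i yields q_i = 391/12.
Total output Q = 391/4, so price P = 399 - 3·(391/4) = 423/4.

105.75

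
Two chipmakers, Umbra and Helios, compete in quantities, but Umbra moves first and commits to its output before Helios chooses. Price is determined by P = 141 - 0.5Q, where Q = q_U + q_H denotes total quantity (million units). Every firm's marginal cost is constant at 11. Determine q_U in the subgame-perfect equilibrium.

130

The follower Helios best-responds to any q_U: π_H = (141 - 0.5Q)q_H - 11q_H.
Follower FOC: 130 - (1/2)q_U - q_H = 0, so q_H(q_U) = (130 - (1/2)q_U).
Umbra substitutes q_H(q_U) into its own profit: π_U = q_U(141 - (1/2)q_U - (130 - (1/2)q_U)/2) - 11q_U = (76 - (1/4)q_U)q_U - 11q_U.
Maximising: ∂π_U/∂q_U = 65 - (1/2)q_U = 0, giving q_U = 130.
Then q_H = (130 - (1/2)·130) = 65.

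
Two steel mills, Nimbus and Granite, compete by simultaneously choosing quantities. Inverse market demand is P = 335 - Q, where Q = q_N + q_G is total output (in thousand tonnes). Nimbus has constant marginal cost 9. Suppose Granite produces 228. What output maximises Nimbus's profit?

With the rival's output fixed at 228, Nimbus's profit is π_N = (335 - 228 - q_N)q_N - (9q_N) = (107 - q_N)q_N - (9q_N).
∂π_N/∂q_N = 98 - 2q_N = 0, so q_N = 49.

49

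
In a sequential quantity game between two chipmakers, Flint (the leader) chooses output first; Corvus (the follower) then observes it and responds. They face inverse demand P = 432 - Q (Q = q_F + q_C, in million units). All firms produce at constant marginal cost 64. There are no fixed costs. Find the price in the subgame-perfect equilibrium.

156

Solve by backward induction. Given q_F, the follower Corvus maximises π_C = (432 - q_F - q_C)q_C - 64q_C.
∂π_C/∂q_C = 368 - q_F - 2q_C = 0 gives the reaction function q_C = (368 - q_F)/2.
The leader anticipates this reaction. Substituting into P = 432 - Q gives P = 248 - (1/2)q_F, so π_F = (248 - (1/2)q_F)q_F - 64q_F.
The leader's first-order condition 184 - q_F = 0 yields q_F = 184.
Then q_C = (368 - 184)/2 = 92.
Total output Q = 276, so price P = 432 - 276 = 156.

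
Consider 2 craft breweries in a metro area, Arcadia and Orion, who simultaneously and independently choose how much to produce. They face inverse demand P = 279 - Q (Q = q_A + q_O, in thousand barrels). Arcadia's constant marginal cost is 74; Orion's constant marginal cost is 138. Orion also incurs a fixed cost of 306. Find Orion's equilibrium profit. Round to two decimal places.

352.78

Arcadia's profit: π_A = (279 - Q)q_A - (74q_A). Setting ∂π_A/∂q_A = 0: 205 - 2q_A - (q_O) = 0.
Orion's first-order condition: 141 - 2q_O - (q_A) = 0.
Best responses: q_A = (205 - q_O)/2, q_O = (141 - q_A)/2.
Substituting one into the other gives q_A = 269/3 and q_O = 77/3.
Price P = 279 - 346/3 = 491/3.
Orion's profit: (491/3 - 138)·(77/3) - 306 = 352.7778.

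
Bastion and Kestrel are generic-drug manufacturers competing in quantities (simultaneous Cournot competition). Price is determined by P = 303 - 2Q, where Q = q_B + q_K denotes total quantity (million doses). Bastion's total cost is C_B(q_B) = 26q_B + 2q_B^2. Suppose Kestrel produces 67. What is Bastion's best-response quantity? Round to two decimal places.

17.88

With the rival's output fixed at 67, Bastion's profit is π_B = (303 - 2·67 - 2q_B)q_B - (26q_B + 2q_B²) = (169 - 2q_B)q_B - (26q_B + 2q_B²).
∂π_B/∂q_B = 143 - 8q_B = 0, so q_B = 143/8.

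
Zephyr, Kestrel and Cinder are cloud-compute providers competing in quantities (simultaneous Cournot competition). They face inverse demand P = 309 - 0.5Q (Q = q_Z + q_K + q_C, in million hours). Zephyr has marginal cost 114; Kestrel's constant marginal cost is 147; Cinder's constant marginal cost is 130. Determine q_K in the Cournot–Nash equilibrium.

Zephyr's profit: π_Z = (309 - 0.5Q)q_Z - (114q_Z). Setting ∂π_Z/∂q_Z = 0: 195 - q_Z - (1/2)(q_K + q_C) = 0.
Kestrel's profit: π_K = (309 - 0.5Q)q_K - (147q_K). Setting ∂π_K/∂q_K = 0: 162 - q_K - (1/2)(q_Z + q_C) = 0.
Cinder's first-order condition: 179 - q_C - (1/2)(q_Z + q_K) = 0.
Summing all 3 equations gives 536 − 2Q = 0, hence Q = 268.
Back-substituting: q_Z = (195 − 134)/(1/2) = 122, q_K = (162 − 134)/(1/2) = 56, q_C = (179 − 134)/(1/2) = 90.

56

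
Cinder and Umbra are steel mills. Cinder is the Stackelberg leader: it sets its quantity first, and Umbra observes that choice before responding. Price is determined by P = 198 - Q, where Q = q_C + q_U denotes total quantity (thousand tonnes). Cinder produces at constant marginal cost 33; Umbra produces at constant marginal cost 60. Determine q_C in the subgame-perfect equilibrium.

Solve by backward induction. Given q_C, the follower Umbra maximises π_U = (198 - q_C - q_U)q_U - 60q_U.
Setting the follower's marginal profit to zero, 138 - q_C - 2q_U = 0, i.e. q_U = (138 - q_C)/2.
The leader anticipates this reaction. Substituting into P = 198 - Q gives P = 129 - (1/2)q_C, so π_C = (129 - (1/2)q_C)q_C - 33q_C.
Leader FOC: 96 - q_C = 0, so q_C = 96.
Then q_U = (138 - 96)/2 = 21.

96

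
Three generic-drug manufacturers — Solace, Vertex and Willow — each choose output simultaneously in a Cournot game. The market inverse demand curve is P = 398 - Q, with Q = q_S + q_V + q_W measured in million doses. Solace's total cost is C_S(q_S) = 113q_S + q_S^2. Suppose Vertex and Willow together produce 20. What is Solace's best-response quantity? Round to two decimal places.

With rivals' combined output fixed at 20, Solace's profit is π_S = (398 - 20 - q_S)q_S - (113q_S + q_S²) = (378 - q_S)q_S - (113q_S + q_S²).
∂π_S/∂q_S = 265 - 4q_S = 0, so q_S = 265/4.

66.25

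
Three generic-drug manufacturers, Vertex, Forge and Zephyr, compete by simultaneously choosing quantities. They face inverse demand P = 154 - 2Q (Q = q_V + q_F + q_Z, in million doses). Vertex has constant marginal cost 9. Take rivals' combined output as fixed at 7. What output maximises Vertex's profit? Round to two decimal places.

With rivals' combined output fixed at 7, Vertex's profit is π_V = (154 - 2·7 - 2q_V)q_V - (9q_V) = (140 - 2q_V)q_V - (9q_V).
∂π_V/∂q_V = 131 - 4q_V = 0, so q_V = 131/4.

32.75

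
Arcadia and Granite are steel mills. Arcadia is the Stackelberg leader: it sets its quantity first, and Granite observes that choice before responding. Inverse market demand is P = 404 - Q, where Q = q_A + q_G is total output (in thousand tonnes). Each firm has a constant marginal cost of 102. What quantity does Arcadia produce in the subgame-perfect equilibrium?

The follower Granite best-responds to any q_A: π_G = (404 - Q)q_G - 102q_G.
Follower FOC: 302 - q_A - 2q_G = 0, so q_G(q_A) = (302 - q_A)/2.
Arcadia substitutes q_G(q_A) into its own profit: π_A = q_A(404 - q_A - (302 - q_A)/2) - 102q_A = (253 - (1/2)q_A)q_A - 102q_A.
Maximising: ∂π_A/∂q_A = 151 - q_A = 0, giving q_A = 151.
Then q_G = (302 - 151)/2 = 151/2.

151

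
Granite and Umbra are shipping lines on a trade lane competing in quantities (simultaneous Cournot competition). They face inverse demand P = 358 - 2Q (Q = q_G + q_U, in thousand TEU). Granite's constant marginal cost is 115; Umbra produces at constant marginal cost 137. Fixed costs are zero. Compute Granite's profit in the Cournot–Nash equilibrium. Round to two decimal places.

3901.39

Granite's profit: π_G = (358 - 2Q)q_G - (115q_G). Setting ∂π_G/∂q_G = 0: 243 - 4q_G - 2(q_U) = 0.
Umbra's first-order condition: 221 - 4q_U - 2(q_G) = 0.
Best responses: q_G = (243 - 2q_U)/4, q_U = (221 - 2q_G)/4.
Substituting one into the other gives q_G = 265/6 and q_U = 199/6.
Price P = 358 - 2·(232/3) = 610/3.
Granite's profit: (610/3 - 115)·(265/6) = 3901.3889.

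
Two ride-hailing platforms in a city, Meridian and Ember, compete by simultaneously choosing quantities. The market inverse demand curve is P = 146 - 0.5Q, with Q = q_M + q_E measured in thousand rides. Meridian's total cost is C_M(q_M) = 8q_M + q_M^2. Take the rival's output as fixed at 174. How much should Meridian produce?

17

With the rival's output fixed at 174, Meridian's profit is π_M = (146 - (1/2)·174 - (1/2)q_M)q_M - (8q_M + q_M²) = (59 - (1/2)q_M)q_M - (8q_M + q_M²).
∂π_M/∂q_M = 51 - 3q_M = 0, so q_M = 17.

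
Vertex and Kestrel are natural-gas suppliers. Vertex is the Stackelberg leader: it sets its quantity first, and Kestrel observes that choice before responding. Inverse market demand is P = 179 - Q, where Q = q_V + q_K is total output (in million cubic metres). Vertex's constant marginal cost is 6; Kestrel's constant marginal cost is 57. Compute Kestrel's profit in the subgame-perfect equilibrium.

25

Solve by backward induction. Given q_V, the follower Kestrel maximises π_K = (179 - q_V - q_K)q_K - 57q_K.
Follower FOC: 122 - q_V - 2q_K = 0, so q_K(q_V) = (122 - q_V)/2.
Vertex substitutes q_K(q_V) into its own profit: π_V = q_V(179 - q_V - (122 - q_V)/2) - 6q_V = (118 - (1/2)q_V)q_V - 6q_V.
The leader's first-order condition 112 - q_V = 0 yields q_V = 112.
Then q_K = (122 - 112)/2 = 5.
Price P = 179 - 117 = 62.
Kestrel's profit: (62 - 57)·5 = 25.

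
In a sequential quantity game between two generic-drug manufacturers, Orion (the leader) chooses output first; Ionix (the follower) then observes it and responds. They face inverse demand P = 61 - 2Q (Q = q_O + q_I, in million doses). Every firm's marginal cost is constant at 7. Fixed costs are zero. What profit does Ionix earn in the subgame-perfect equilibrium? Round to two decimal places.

91.13

Solve by backward induction. Given q_O, the follower Ionix maximises π_I = (61 - 2q_O - 2q_I)q_I - 7q_I.
∂π_I/∂q_I = 54 - 2q_O - 4q_I = 0 gives the reaction function q_I = (54 - 2q_O)/4.
The leader anticipates this reaction. Substituting into P = 61 - 2Q gives P = 34 - q_O, so π_O = (34 - q_O)q_O - 7q_O.
Leader FOC: 27 - 2q_O = 0, so q_O = 27/2.
Then q_I = (54 - 2·(27/2))/4 = 27/4.
Price P = 61 - 2·(81/4) = 41/2.
Ionix's profit: (41/2 - 7)·(27/4) = 729/8.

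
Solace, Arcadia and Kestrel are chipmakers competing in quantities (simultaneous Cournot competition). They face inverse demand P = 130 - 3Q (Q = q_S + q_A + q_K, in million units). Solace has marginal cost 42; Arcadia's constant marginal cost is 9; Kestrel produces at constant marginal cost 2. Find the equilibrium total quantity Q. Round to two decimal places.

Solace's profit: π_S = (130 - 3Q)q_S - (42q_S). Setting ∂π_S/∂q_S = 0: 88 - 6q_S - 3(q_A + q_K) = 0.
Arcadia's profit: π_A = (130 - 3Q)q_A - (9q_A). Setting ∂π_A/∂q_A = 0: 121 - 6q_A - 3(q_S + q_K) = 0.
Kestrel's first-order condition: 128 - 6q_K - 3(q_S + q_A) = 0.
Adding the 3 first-order conditions: 337 − 12Q = 0, so Q = 337/12.
Back-substituting: q_S = (88 − 337/4)/3 = 5/4, q_A = (121 − 337/4)/3 = 49/4, q_K = (128 − 337/4)/3 = 175/12.
Total output Q = 5/4 + 49/4 + 175/12 = 337/12.

28.08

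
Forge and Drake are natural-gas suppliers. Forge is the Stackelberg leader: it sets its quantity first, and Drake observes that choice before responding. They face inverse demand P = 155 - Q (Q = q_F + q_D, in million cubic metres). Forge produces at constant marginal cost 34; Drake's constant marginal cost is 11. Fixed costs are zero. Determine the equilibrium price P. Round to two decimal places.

The follower Drake best-responds to any q_F: π_D = (155 - Q)q_D - 11q_D.
Setting the follower's marginal profit to zero, 144 - q_F - 2q_D = 0, i.e. q_D = (144 - q_F)/2.
Forge substitutes q_D(q_F) into its own profit: π_F = q_F(155 - q_F - (144 - q_F)/2) - 34q_F = (83 - (1/2)q_F)q_F - 34q_F.
The leader's first-order condition 49 - q_F = 0 yields q_F = 49.
Then q_D = (144 - 49)/2 = 95/2.
Total output Q = 193/2, so price P = 155 - 193/2 = 117/2.

58.50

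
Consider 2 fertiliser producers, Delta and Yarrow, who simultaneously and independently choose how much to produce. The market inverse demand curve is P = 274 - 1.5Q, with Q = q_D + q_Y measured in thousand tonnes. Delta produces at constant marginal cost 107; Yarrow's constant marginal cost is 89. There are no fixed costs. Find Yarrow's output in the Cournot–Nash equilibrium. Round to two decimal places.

45.11

Delta's profit: π_D = (274 - 1.5Q)q_D - (107q_D). Setting ∂π_D/∂q_D = 0: 167 - 3q_D - (3/2)(q_Y) = 0.
Yarrow's profit: π_Y = (274 - 1.5Q)q_Y - (89q_Y). Setting ∂π_Y/∂q_Y = 0: 185 - 3q_Y - (3/2)(q_D) = 0.
So q_D = (167 - (3/2)q_Y)/3 and q_Y = (185 - (3/2)q_D)/3.
Solving the pair: q_D = 298/9, q_Y = 406/9.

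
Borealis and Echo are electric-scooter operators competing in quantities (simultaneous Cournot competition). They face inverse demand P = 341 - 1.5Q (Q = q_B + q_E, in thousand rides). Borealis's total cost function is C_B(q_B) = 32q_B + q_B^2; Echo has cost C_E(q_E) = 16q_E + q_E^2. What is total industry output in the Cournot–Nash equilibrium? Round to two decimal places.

Borealis's profit: π_B = (341 - 1.5Q)q_B - (32q_B + q_B²). Setting ∂π_B/∂q_B = 0: 309 - 5q_B - (3/2)(q_E) = 0.
Echo's first-order condition: 325 - 5q_E - (3/2)(q_B) = 0.
Rearranging gives the reaction functions q_B = (309 - (3/2)q_E)/5 and q_E = (325 - (3/2)q_B)/5.
Substituting one into the other gives q_B = 46.4835 and q_E = 51.0549.
Total output Q = 46.4835 + 51.0549 = 1268/13.

97.54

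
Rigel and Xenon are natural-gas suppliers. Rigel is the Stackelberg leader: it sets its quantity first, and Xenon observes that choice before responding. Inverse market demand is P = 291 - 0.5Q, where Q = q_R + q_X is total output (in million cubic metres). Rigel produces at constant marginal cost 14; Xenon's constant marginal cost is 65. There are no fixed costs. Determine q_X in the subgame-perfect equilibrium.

62

The follower Xenon best-responds to any q_R: π_X = (291 - 0.5Q)q_X - 65q_X.
∂π_X/∂q_X = 226 - (1/2)q_R - q_X = 0 gives the reaction function q_X = (226 - (1/2)q_R).
The leader anticipates this reaction. Substituting into P = 291 - 0.5Q gives P = 178 - (1/4)q_R, so π_R = (178 - (1/4)q_R)q_R - 14q_R.
Maximising: ∂π_R/∂q_R = 164 - (1/2)q_R = 0, giving q_R = 328.
Then q_X = (226 - (1/2)·328) = 62.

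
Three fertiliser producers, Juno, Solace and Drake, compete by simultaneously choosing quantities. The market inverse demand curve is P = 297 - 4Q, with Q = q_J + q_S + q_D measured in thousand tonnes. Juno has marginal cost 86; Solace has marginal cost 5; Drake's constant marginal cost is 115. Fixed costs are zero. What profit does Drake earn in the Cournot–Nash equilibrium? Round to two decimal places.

28.89

Juno's profit: π_J = (297 - 4Q)q_J - (86q_J). Setting ∂π_J/∂q_J = 0: 211 - 8q_J - 4(q_S + q_D) = 0.
Solace's first-order condition: 292 - 8q_S - 4(q_J + q_D) = 0.
Drake's first-order condition: 182 - 8q_D - 4(q_J + q_S) = 0.
Adding the 3 conditions: 685 − 8Q − 8Q = 0, i.e. Q = 685/16.
Back-substituting: q_J = (211 − 685/4)/4 = 159/16, q_S = (292 − 685/4)/4 = 483/16, q_D = (182 − 685/4)/4 = 43/16.
Price P = 297 - 4·(685/16) = 503/4.
Drake's profit: (503/4 - 115)·(43/16) = 1849/64.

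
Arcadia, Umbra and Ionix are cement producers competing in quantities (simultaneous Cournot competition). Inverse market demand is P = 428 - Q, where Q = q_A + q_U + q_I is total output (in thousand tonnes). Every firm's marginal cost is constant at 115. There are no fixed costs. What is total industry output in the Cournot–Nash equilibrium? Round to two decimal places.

234.75

A representative firm's profit is π_i = q_i(428 - Q) - 115q_i.
Setting ∂π_i/∂q_i = 0 with rivals' quantities fixed: 313 - 2q_i - Σ_{j≠i} q_j = 0.
By symmetry each firm produces the same amount; substituting Σ_{j≠i} q_j = 2q_i yields q_i = 313/4.
Total output Q = 313/4 + 313/4 + 313/4 = 939/4.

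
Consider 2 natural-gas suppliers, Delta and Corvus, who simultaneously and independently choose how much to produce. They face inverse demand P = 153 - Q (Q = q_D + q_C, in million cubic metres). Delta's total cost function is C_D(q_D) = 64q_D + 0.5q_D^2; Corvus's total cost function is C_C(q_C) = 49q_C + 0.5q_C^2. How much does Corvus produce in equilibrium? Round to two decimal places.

Delta's profit: π_D = (153 - Q)q_D - (64q_D + (1/2)q_D²). Setting ∂π_D/∂q_D = 0: 89 - 3q_D - (q_C) = 0.
Corvus's first-order condition: 104 - 3q_C - (q_D) = 0.
Best responses: q_D = (89 - q_C)/3, q_C = (104 - q_D)/3.
Solving the pair: q_D = 163/8, q_C = 223/8.

27.88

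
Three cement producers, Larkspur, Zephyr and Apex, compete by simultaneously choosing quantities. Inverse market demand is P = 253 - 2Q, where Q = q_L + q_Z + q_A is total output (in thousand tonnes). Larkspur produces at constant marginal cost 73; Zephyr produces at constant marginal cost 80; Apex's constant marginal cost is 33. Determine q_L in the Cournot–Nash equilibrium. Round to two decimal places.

Larkspur's profit: π_L = (253 - 2Q)q_L - (73q_L). Setting ∂π_L/∂q_L = 0: 180 - 4q_L - 2(q_Z + q_A) = 0.
Zephyr's profit: π_Z = (253 - 2Q)q_Z - (80q_Z). Setting ∂π_Z/∂q_Z = 0: 173 - 4q_Z - 2(q_L + q_A) = 0.
Apex's profit: π_A = (253 - 2Q)q_A - (33q_A). Setting ∂π_A/∂q_A = 0: 220 - 4q_A - 2(q_L + q_Z) = 0.
Summing all 3 equations gives 573 − 8Q = 0, hence Q = 573/8.
Back-substituting: q_L = (180 − 573/4)/2 = 147/8, q_Z = (173 − 573/4)/2 = 119/8, q_A = (220 − 573/4)/2 = 307/8.

18.38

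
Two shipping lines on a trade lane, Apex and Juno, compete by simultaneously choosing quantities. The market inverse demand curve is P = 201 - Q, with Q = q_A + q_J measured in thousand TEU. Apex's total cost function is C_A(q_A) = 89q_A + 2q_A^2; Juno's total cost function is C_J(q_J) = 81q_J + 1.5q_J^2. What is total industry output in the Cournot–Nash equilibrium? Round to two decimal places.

36.14

Apex's profit: π_A = (201 - Q)q_A - (89q_A + 2q_A²). Setting ∂π_A/∂q_A = 0: 112 - 6q_A - (q_J) = 0.
Juno's profit: π_J = (201 - Q)q_J - (81q_J + (3/2)q_J²). Setting ∂π_J/∂q_J = 0: 120 - 5q_J - (q_A) = 0.
Rearranging gives the reaction functions q_A = (112 - q_J)/6 and q_J = (120 - q_A)/5.
Substituting one into the other gives q_A = 440/29 and q_J = 608/29.
Total output Q = 440/29 + 608/29 = 1048/29.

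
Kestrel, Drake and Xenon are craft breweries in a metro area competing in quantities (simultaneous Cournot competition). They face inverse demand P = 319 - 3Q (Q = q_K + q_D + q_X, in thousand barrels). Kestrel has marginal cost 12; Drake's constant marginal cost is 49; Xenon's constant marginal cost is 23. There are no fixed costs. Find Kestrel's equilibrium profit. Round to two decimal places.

Kestrel's profit: π_K = (319 - 3Q)q_K - (12q_K). Setting ∂π_K/∂q_K = 0: 307 - 6q_K - 3(q_D + q_X) = 0.
Drake's profit: π_D = (319 - 3Q)q_D - (49q_D). Setting ∂π_D/∂q_D = 0: 270 - 6q_D - 3(q_K + q_X) = 0.
Xenon's profit: π_X = (319 - 3Q)q_X - (23q_X). Setting ∂π_X/∂q_X = 0: 296 - 6q_X - 3(q_K + q_D) = 0.
Adding the 3 first-order conditions: 873 − 12Q = 0, so Q = 291/4.
Back-substituting: q_K = (307 − 873/4)/3 = 355/12, q_D = (270 − 873/4)/3 = 69/4, q_X = (296 − 873/4)/3 = 311/12.
Price P = 319 - 3·(291/4) = 403/4.
Kestrel's profit: (403/4 - 12)·(355/12) = 2625.5208.

2625.52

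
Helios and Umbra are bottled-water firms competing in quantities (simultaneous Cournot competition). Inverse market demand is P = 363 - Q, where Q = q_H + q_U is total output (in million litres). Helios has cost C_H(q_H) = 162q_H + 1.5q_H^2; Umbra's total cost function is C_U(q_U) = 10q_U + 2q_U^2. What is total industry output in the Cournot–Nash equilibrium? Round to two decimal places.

83.34

Helios's profit: π_H = (363 - Q)q_H - (162q_H + (3/2)q_H²). Setting ∂π_H/∂q_H = 0: 201 - 5q_H - (q_U) = 0.
Umbra's profit: π_U = (363 - Q)q_U - (10q_U + 2q_U²). Setting ∂π_U/∂q_U = 0: 353 - 6q_U - (q_H) = 0.
So q_H = (201 - q_U)/5 and q_U = (353 - q_H)/6.
Substituting one into the other gives q_H = 853/29 and q_U = 1564/29.
Total output Q = 853/29 + 1564/29 = 83.3448.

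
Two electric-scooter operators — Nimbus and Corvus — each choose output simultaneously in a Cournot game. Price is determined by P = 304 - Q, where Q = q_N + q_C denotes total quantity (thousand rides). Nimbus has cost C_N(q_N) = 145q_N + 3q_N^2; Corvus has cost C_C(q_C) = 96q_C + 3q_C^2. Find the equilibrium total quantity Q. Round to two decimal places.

Nimbus's profit: π_N = (304 - Q)q_N - (145q_N + 3q_N²). Setting ∂π_N/∂q_N = 0: 159 - 8q_N - (q_C) = 0.
Corvus's profit: π_C = (304 - Q)q_C - (96q_C + 3q_C²). Setting ∂π_C/∂q_C = 0: 208 - 8q_C - (q_N) = 0.
Rearranging gives the reaction functions q_N = (159 - q_C)/8 and q_C = (208 - q_N)/8.
Substituting one into the other gives q_N = 152/9 and q_C = 215/9.
Total output Q = 152/9 + 215/9 = 367/9.

40.78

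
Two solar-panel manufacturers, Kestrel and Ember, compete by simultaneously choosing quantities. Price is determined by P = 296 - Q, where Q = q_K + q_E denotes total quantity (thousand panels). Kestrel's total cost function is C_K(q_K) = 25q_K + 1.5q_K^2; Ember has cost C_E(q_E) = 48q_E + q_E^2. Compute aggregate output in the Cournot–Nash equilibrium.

Kestrel's profit: π_K = (296 - Q)q_K - (25q_K + (3/2)q_K²). Setting ∂π_K/∂q_K = 0: 271 - 5q_K - (q_E) = 0.
Ember's first-order condition: 248 - 4q_E - (q_K) = 0.
Best responses: q_K = (271 - q_E)/5, q_E = (248 - q_K)/4.
Solving the pair: q_K = 44, q_E = 51.
Total output Q = 44 + 51 = 95.

95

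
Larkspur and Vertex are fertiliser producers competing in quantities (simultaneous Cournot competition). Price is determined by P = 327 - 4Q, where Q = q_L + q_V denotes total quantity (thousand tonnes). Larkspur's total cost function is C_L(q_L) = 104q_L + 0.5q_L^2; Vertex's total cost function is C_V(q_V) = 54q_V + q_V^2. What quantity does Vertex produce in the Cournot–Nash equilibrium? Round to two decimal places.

21.15

Larkspur's profit: π_L = (327 - 4Q)q_L - (104q_L + (1/2)q_L²). Setting ∂π_L/∂q_L = 0: 223 - 9q_L - 4(q_V) = 0.
Vertex's profit: π_V = (327 - 4Q)q_V - (54q_V + q_V²). Setting ∂π_V/∂q_V = 0: 273 - 10q_V - 4(q_L) = 0.
Rearranging gives the reaction functions q_L = (223 - 4q_V)/9 and q_V = (273 - 4q_L)/10.
Substituting one into the other gives q_L = 569/37 and q_V = 1565/74.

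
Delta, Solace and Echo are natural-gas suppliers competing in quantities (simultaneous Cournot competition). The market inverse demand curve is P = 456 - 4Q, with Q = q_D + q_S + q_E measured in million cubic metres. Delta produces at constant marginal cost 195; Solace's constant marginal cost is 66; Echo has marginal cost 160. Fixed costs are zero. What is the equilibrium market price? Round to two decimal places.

Delta's profit: π_D = (456 - 4Q)q_D - (195q_D). Setting ∂π_D/∂q_D = 0: 261 - 8q_D - 4(q_S + q_E) = 0.
Solace's profit: π_S = (456 - 4Q)q_S - (66q_S). Setting ∂π_S/∂q_S = 0: 390 - 8q_S - 4(q_D + q_E) = 0.
Echo's first-order condition: 296 - 8q_E - 4(q_D + q_S) = 0.
Summing all 3 equations gives 947 − 16Q = 0, hence Q = 947/16.
Back-substituting: q_D = (261 − 947/4)/4 = 97/16, q_S = (390 − 947/4)/4 = 613/16, q_E = (296 − 947/4)/4 = 237/16.
Total output Q = 947/16, so price P = 456 - 4·(947/16) = 877/4.

219.25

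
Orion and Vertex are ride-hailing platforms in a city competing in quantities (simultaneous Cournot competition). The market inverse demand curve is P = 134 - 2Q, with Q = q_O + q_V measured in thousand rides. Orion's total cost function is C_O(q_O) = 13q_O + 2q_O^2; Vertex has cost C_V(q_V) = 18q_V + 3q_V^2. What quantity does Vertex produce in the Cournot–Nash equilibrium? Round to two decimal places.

9.03

Orion's profit: π_O = (134 - 2Q)q_O - (13q_O + 2q_O²). Setting ∂π_O/∂q_O = 0: 121 - 8q_O - 2(q_V) = 0.
Vertex's first-order condition: 116 - 10q_V - 2(q_O) = 0.
Rearranging gives the reaction functions q_O = (121 - 2q_V)/8 and q_V = (116 - 2q_O)/10.
Substituting one into the other gives q_O = 489/38 and q_V = 343/38.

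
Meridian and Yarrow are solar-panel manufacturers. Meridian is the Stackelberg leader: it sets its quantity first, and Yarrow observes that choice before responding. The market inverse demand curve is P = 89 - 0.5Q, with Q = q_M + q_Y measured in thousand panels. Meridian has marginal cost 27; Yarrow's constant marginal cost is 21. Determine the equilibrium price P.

Solve by backward induction. Given q_M, the follower Yarrow maximises π_Y = (89 - (1/2)q_M - (1/2)q_Y)q_Y - 21q_Y.
Follower FOC: 68 - (1/2)q_M - q_Y = 0, so q_Y(q_M) = (68 - (1/2)q_M).
Meridian substitutes q_Y(q_M) into its own profit: π_M = q_M(89 - (1/2)q_M - (68 - (1/2)q_M)/2) - 27q_M = (55 - (1/4)q_M)q_M - 27q_M.
Leader FOC: 28 - (1/2)q_M = 0, so q_M = 56.
Then q_Y = (68 - (1/2)·56) = 40.
Total output Q = 96, so price P = 89 - (1/2)·96 = 41.

41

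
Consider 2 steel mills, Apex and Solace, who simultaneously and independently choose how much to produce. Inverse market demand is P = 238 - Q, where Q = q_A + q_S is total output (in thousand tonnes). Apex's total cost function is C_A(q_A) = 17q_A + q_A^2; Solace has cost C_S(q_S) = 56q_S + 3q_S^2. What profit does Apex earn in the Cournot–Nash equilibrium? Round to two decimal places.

5234.96

Apex's profit: π_A = (238 - Q)q_A - (17q_A + q_A²). Setting ∂π_A/∂q_A = 0: 221 - 4q_A - (q_S) = 0.
Solace's profit: π_S = (238 - Q)q_S - (56q_S + 3q_S²). Setting ∂π_S/∂q_S = 0: 182 - 8q_S - (q_A) = 0.
Rearranging gives the reaction functions q_A = (221 - q_S)/4 and q_S = (182 - q_A)/8.
Substituting one into the other gives q_A = 1586/31 and q_S = 507/31.
Price P = 238 - 67.5161 = 170.4839.
Apex's profit: 170.4839·(1586/31) - 17·(1586/31) - (1586/31)² = 5234.9553.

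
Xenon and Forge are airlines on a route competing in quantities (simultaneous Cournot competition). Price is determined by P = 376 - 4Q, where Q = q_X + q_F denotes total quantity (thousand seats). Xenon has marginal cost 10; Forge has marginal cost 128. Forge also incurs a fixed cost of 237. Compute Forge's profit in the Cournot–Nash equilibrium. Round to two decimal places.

Xenon's profit: π_X = (376 - 4Q)q_X - (10q_X). Setting ∂π_X/∂q_X = 0: 366 - 8q_X - 4(q_F) = 0.
Forge's profit: π_F = (376 - 4Q)q_F - (128q_F). Setting ∂π_F/∂q_F = 0: 248 - 8q_F - 4(q_X) = 0.
So q_X = (366 - 4q_F)/8 and q_F = (248 - 4q_X)/8.
Substituting one into the other gives q_X = 121/3 and q_F = 65/6.
Price P = 376 - 4·(307/6) = 514/3.
Forge's profit: (514/3 - 128)·(65/6) - 237 = 232.4444.

232.44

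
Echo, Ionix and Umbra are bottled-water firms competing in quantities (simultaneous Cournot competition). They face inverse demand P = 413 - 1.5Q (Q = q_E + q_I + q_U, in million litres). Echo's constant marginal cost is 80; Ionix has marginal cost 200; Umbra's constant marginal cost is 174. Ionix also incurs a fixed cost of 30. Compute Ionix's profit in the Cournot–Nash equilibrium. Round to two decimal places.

157.04

Echo's profit: π_E = (413 - 1.5Q)q_E - (80q_E). Setting ∂π_E/∂q_E = 0: 333 - 3q_E - (3/2)(q_I + q_U) = 0.
Ionix's first-order condition: 213 - 3q_I - (3/2)(q_E + q_U) = 0.
Umbra's profit: π_U = (413 - 1.5Q)q_U - (174q_U). Setting ∂π_U/∂q_U = 0: 239 - 3q_U - (3/2)(q_E + q_I) = 0.
Adding the 3 conditions: 785 − 3Q − 3Q = 0, i.e. Q = 785/6.
Back-substituting: q_E = (333 − 785/4)/(3/2) = 547/6, q_I = (213 − 785/4)/(3/2) = 67/6, q_U = (239 − 785/4)/(3/2) = 57/2.
Price P = 413 - (3/2)·(785/6) = 867/4.
Ionix's profit: (867/4 - 200)·(67/6) - 30 = 157.0417.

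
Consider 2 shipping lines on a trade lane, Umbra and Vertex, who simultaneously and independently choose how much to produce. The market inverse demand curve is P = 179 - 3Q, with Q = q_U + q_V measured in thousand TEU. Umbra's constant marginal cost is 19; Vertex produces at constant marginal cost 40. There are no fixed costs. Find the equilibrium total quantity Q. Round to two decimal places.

33.22

Umbra's profit: π_U = (179 - 3Q)q_U - (19q_U). Setting ∂π_U/∂q_U = 0: 160 - 6q_U - 3(q_V) = 0.
Vertex's profit: π_V = (179 - 3Q)q_V - (40q_V). Setting ∂π_V/∂q_V = 0: 139 - 6q_V - 3(q_U) = 0.
So q_U = (160 - 3q_V)/6 and q_V = (139 - 3q_U)/6.
Substituting one into the other gives q_U = 181/9 and q_V = 118/9.
Total output Q = 181/9 + 118/9 = 299/9.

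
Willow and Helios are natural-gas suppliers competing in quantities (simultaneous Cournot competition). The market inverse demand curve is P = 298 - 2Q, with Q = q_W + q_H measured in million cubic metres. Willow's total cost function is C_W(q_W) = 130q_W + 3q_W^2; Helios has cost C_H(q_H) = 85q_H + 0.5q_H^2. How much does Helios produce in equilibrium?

Willow's profit: π_W = (298 - 2Q)q_W - (130q_W + 3q_W²). Setting ∂π_W/∂q_W = 0: 168 - 10q_W - 2(q_H) = 0.
Helios's first-order condition: 213 - 5q_H - 2(q_W) = 0.
Rearranging gives the reaction functions q_W = (168 - 2q_H)/10 and q_H = (213 - 2q_W)/5.
Solving the pair: q_W = 9, q_H = 39.

39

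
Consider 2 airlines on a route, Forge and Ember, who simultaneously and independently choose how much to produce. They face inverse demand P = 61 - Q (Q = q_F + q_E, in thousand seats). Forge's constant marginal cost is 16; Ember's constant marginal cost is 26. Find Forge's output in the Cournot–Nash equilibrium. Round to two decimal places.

18.33

Forge's profit: π_F = (61 - Q)q_F - (16q_F). Setting ∂π_F/∂q_F = 0: 45 - 2q_F - (q_E) = 0.
Ember's profit: π_E = (61 - Q)q_E - (26q_E). Setting ∂π_E/∂q_E = 0: 35 - 2q_E - (q_F) = 0.
Rearranging gives the reaction functions q_F = (45 - q_E)/2 and q_E = (35 - q_F)/2.
Substituting one into the other gives q_F = 55/3 and q_E = 25/3.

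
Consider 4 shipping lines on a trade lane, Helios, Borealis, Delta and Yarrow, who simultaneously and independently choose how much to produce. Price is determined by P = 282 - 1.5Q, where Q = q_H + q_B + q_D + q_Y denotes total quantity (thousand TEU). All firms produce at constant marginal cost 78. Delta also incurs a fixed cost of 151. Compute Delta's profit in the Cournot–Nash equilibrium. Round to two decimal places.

958.76

A representative firm's profit is π_i = q_i(282 - 1.5Q) - 78q_i.
First-order condition (treating rivals' output as given): 204 - 3q_i - (3/2)·Σ_{j≠i} q_j = 0.
With identical firms every q_j equals q_i, so Σ_{j≠i} q_j = 3q_i and 204 = (15/2)q_i, giving q_i = 136/5.
Price P = 282 - (3/2)·(544/5) = 594/5.
Delta's profit: (594/5 - 78)·(136/5) - 151 = 958.7600.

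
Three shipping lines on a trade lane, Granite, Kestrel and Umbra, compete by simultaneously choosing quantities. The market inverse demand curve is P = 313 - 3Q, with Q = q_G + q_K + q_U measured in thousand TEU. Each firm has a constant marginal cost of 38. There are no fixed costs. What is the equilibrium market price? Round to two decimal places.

106.75

A representative firm's profit is π_i = q_i(313 - 3Q) - 38q_i.
Setting ∂π_i/∂q_i = 0 with rivals' quantities fixed: 275 - 6q_i - 3·Σ_{j≠i} q_j = 0.
By symmetry each firm produces the same amount; substituting Σ_{j≠i} q_j = 2q_i yields q_i = 275/12.
Total output Q = 275/4, so price P = 313 - 3·(275/4) = 427/4.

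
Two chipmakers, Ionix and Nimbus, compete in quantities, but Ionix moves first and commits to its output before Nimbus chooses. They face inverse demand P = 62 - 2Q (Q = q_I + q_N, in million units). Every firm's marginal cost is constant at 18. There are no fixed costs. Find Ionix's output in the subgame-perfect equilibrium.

Solve by backward induction. Given q_I, the follower Nimbus maximises π_N = (62 - 2q_I - 2q_N)q_N - 18q_N.
∂π_N/∂q_N = 44 - 2q_I - 4q_N = 0 gives the reaction function q_N = (44 - 2q_I)/4.
Ionix substitutes q_N(q_I) into its own profit: π_I = q_I(62 - 2q_I - (44 - 2q_I)/2) - 18q_I = (40 - q_I)q_I - 18q_I.
The leader's first-order condition 22 - 2q_I = 0 yields q_I = 11.
Then q_N = (44 - 2·11)/4 = 11/2.

11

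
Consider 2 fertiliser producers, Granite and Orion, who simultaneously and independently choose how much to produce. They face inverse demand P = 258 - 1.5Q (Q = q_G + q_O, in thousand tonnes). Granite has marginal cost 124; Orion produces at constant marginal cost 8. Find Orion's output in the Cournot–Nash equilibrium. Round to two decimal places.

81.33

Granite's profit: π_G = (258 - 1.5Q)q_G - (124q_G). Setting ∂π_G/∂q_G = 0: 134 - 3q_G - (3/2)(q_O) = 0.
Orion's first-order condition: 250 - 3q_O - (3/2)(q_G) = 0.
Best responses: q_G = (134 - (3/2)q_O)/3, q_O = (250 - (3/2)q_G)/3.
Substituting one into the other gives q_G = 4 and q_O = 244/3.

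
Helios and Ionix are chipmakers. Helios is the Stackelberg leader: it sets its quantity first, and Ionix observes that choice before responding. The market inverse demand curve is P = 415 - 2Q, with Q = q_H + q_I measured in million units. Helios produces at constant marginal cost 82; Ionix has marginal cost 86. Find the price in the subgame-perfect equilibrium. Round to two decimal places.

The follower Ionix best-responds to any q_H: π_I = (415 - 2Q)q_I - 86q_I.
Setting the follower's marginal profit to zero, 329 - 2q_H - 4q_I = 0, i.e. q_I = (329 - 2q_H)/4.
Helios substitutes q_I(q_H) into its own profit: π_H = q_H(415 - 2q_H - (329 - 2q_H)/2) - 82q_H = (501/2 - q_H)q_H - 82q_H.
The leader's first-order condition 337/2 - 2q_H = 0 yields q_H = 337/4.
Then q_I = (329 - 2·(337/4))/4 = 321/8.
Total output Q = 995/8, so price P = 415 - 2·(995/8) = 665/4.

166.25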